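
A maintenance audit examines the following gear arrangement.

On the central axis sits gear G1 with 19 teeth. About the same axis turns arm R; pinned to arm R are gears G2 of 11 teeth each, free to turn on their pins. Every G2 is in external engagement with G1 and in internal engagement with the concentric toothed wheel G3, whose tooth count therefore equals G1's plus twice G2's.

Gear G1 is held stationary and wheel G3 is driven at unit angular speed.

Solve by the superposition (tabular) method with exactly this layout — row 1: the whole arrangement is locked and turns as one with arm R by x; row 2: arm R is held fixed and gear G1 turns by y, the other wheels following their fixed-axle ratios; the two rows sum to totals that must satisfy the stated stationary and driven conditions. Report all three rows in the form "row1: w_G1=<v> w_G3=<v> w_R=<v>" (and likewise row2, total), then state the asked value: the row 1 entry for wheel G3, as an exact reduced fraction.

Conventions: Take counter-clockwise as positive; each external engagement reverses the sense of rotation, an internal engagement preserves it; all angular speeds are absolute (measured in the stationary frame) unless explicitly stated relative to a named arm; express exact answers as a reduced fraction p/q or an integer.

row1: w_G1=41/60 w_G3=41/60 w_R=41/60
row2: w_G1=-41/60 w_G3=19/60 w_R=0
total: w_G1=0 w_G3=1 w_R=41/60
asked value: 41/60

recognized (axles ride arm R): planetary set, 19/11/41 teeth
row 1 (train locked, turned with arm): all members turn x
row 2: sun turns y, ring = −(19/41)·y, arm 0
boundary: total ω_sun = x + y = 0 and total ω_ring = x − (19/41)·y = 1  ⇒  y = -41/60, x = 41/60
row 2 ring = −(19/41)·(-41/60) = 19/60
totals (row 1 + row 2): sun 41/60 + (-41/60) = 0, ring 41/60 + 19/60 = 1, arm 41/60 + 0 = 41/60
asked cell (row1, ring) = 41/60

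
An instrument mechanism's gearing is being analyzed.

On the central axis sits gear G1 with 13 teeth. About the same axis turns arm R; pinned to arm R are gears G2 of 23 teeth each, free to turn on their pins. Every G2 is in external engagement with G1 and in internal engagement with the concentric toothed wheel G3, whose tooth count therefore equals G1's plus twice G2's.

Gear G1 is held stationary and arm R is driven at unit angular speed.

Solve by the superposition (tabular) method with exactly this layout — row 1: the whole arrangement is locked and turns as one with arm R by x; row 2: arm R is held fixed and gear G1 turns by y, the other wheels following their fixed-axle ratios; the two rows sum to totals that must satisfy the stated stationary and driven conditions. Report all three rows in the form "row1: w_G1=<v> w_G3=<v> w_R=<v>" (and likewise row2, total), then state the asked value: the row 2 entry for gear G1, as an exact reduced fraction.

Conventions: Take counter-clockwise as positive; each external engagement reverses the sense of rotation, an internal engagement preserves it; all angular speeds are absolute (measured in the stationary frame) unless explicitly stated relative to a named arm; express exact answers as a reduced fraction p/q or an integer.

row1: w_G1=1 w_G3=1 w_R=1
row2: w_G1=-1 w_G3=13/59 w_R=0
total: w_G1=0 w_G3=72/59 w_R=1
asked value: -1

class = planetary set [G3 = 13+2·23 = 59; Willis about the carrier]
row 1 (train locked, turned with arm): all members turn x
superposition row 2 [arm held]: sun y, ring −(13/59)·y, arm 0
boundary: total ω_sun = x + y = 0 and total ω_arm = x = 1  ⇒  y = -1, x = 1
row 2 ring = −(13/59)·(-1) = 13/59
totals (row 1 + row 2): sun 1 + (-1) = 0, ring 1 + 13/59 = 72/59, arm 1 + 0 = 1
asked cell (row2, sun) = -1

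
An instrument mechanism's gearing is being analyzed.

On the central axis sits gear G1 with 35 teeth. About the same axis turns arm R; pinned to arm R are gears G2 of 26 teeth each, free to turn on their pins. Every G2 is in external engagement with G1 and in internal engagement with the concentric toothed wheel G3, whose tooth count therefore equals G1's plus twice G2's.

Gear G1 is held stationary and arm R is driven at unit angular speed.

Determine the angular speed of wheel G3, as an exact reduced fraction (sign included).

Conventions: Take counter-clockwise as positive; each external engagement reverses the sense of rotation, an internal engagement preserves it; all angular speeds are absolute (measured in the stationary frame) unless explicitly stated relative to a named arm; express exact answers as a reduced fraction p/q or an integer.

class = planetary set [G3 = 35+2·26 = 87; Willis about the carrier]
ring teeth: 35 + 2·26 = 87
35(ω_sun−ω_arm) = −87(ω_ring−ω_arm),  ω_sun = 0, ω_arm = 1
ω_ring = 1 − (35/87)(0−1) = 122/87
exact speed ratio = 122/87

122/87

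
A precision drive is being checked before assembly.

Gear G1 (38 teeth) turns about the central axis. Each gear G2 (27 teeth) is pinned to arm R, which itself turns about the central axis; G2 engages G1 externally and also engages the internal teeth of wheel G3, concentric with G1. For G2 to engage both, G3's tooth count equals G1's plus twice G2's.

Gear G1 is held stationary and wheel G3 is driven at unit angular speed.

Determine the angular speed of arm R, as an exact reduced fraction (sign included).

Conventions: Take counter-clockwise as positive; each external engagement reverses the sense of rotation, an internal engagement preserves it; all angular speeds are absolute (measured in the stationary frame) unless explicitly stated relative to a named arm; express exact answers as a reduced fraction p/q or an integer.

46/65

planetary set (38T centre, 27T on arm, 92T internal) — Willis relation
ring teeth: 38 + 2·27 = 92
38(ω_sun−ω_arm) = −92(ω_ring−ω_arm),  ω_sun = 0, ω_ring = 1
38(0−ω_arm) = −92(1−ω_arm)  ⇒  130·ω_arm = 92  ⇒  ω_arm = 46/65
exact speed ratio = 46/65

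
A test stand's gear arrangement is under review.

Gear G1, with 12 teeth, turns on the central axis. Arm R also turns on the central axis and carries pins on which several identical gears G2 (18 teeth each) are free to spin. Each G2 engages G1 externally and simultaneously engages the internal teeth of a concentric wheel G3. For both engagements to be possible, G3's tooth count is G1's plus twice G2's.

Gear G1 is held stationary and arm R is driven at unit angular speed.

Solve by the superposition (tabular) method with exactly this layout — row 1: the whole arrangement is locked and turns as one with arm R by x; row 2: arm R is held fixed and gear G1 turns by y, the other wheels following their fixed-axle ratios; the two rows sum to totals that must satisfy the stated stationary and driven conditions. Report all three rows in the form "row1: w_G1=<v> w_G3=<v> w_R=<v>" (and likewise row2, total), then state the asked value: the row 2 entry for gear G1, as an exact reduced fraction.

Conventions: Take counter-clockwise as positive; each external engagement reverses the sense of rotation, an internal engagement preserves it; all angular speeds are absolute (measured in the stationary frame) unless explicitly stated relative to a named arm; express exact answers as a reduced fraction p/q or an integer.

row1: w_G1=1 w_G3=1 w_R=1
row2: w_G1=-1 w_G3=1/4 w_R=0
total: w_G1=0 w_G3=5/4 w_R=1
asked value: -1

class = planetary set [G3 = 12+2·18 = 48; Willis about the carrier]
superposition row 1 [locked train]: every member turns x
row 2: sun turns y, ring = −(12/48)·y, arm 0
boundary: total ω_sun = x + y = 0 and total ω_arm = x = 1  ⇒  y = -1, x = 1
row 2 ring = −(12/48)·(-1) = 1/4
totals (row 1 + row 2): sun 1 + (-1) = 0, ring 1 + 1/4 = 5/4, arm 1 + 0 = 1
asked cell (row2, sun) = -1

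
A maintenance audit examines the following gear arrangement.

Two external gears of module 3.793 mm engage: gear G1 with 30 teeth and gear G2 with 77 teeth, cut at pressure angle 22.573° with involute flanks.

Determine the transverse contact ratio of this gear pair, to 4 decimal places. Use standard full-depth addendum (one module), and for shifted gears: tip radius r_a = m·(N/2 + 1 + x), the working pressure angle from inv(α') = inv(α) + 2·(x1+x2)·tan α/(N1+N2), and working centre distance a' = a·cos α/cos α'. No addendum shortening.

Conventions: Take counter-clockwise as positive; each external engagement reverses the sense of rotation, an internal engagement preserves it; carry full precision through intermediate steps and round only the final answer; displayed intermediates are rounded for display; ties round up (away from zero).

topology: single-mesh involute geometry — m = 3.793, 30T/77T pair
base radii: r_b1 = 52.536343, r_b2 = 134.843280
tip radii: r_a1 = 60.688000, r_a2 = 149.823500
no profile shift: α' = α, a' = a
action lengths: √(r_a1²−r_b1²) = 30.380356, √(r_a2²−r_b2²) = 65.302151
base pitch p_b = π·m·cos α = 11.003186
CR = (30.380356 + 65.302151 − 202.925500·sin 22.57300°)/11.003186 = 1.616575
contact ratio ≈ 1.6166

1.6166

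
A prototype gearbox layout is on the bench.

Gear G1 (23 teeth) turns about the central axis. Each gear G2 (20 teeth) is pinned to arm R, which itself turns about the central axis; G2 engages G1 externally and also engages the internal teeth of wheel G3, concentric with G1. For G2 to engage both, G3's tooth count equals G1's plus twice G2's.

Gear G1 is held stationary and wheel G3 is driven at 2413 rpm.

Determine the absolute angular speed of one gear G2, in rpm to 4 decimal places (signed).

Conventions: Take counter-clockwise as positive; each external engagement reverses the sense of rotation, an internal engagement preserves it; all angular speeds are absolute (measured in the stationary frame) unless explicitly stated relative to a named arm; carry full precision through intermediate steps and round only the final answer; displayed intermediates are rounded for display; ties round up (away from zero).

planetary set (23T centre, 20T on arm, 63T internal) — Willis relation
normalise by the input: solve with ω_ring = 1, then scale by 2413 rpm
ring teeth: 23 + 2·20 = 63
23(ω_sun−ω_arm) = −63(ω_ring−ω_arm),  ω_sun = 0, ω_ring = 1
23(0−ω_arm) = −63(1−ω_arm)  ⇒  86·ω_arm = 63  ⇒  ω_arm = 63/86
sun–planet mesh: 23·(0−63/86) = −20·(ω_p−ω_arm)  ⇒  ω_p−ω_arm = 1449/1720
ω_p = 63/86 + 1449/1720 = 63/40
scale: ω_p = 63/40 × 2413 rpm = +3800.4750 rpm

+3800.4750 rpm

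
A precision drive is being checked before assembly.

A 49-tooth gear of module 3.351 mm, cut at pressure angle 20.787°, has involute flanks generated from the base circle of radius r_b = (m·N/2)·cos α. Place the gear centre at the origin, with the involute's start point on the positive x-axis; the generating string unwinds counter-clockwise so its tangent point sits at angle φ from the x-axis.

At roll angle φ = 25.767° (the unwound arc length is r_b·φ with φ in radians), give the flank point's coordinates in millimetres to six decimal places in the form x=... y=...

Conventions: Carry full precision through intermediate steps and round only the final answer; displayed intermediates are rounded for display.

class = single-mesh tooth geometry [base-circle involute, m = 3.351, 49T]
pitch radius r_p = m·N/2 = 3.351·49/2 = 82.099500
base radius r_b = r_p·cos α = 82.099500·cos 20.787° = 76.755334
roll angle φ = 25.767° = 0.44971899 rad
x = r_b·(cos φ + φ·sin φ) = 84.129046
y = r_b·(sin φ − φ·cos φ) = 2.280352

x=84.129046 y=2.280352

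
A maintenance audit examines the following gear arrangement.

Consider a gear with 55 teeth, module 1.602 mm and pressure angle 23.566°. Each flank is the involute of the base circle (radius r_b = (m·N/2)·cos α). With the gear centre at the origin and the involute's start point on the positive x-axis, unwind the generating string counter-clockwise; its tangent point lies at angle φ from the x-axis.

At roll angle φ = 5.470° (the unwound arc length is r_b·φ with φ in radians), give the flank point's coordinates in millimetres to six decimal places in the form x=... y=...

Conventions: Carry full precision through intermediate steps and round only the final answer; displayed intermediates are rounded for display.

single-mesh involute tooth geometry (55T wheel at module 1.602)
pitch radius r_p = m·N/2 = 1.602·55/2 = 44.055000
base radius r_b = r_p·cos α = 44.055000·cos 23.566° = 40.380819
roll angle φ = 5.470° = 0.09546951 rad
x = r_b·(cos φ + φ·sin φ) = 40.564424
y = r_b·(sin φ − φ·cos φ) = 0.011702

x=40.564424 y=0.011702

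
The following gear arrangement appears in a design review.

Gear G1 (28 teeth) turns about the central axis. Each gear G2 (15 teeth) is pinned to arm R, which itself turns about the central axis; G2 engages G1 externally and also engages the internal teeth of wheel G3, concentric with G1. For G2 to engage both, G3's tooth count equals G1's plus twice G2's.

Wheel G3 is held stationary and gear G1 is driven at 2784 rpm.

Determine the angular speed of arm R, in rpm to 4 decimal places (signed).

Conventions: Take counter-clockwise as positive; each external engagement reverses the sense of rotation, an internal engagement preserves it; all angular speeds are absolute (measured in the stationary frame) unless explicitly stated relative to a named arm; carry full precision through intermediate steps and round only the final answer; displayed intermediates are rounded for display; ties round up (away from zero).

recognized (axles ride arm R): planetary set, 28/15/58 teeth
normalise by the input: solve with ω_sun = 1, then scale by 2784 rpm
ring teeth: 28 + 2·15 = 58
28(ω_sun−ω_arm) = −58(ω_ring−ω_arm),  ω_ring = 0, ω_sun = 1
28(1−ω_arm) = −58(0−ω_arm)  ⇒  86·ω_arm = 28  ⇒  ω_arm = 14/43
scale: ω_arm = 14/43 × 2784 rpm = +906.4186 rpm

+906.4186 rpm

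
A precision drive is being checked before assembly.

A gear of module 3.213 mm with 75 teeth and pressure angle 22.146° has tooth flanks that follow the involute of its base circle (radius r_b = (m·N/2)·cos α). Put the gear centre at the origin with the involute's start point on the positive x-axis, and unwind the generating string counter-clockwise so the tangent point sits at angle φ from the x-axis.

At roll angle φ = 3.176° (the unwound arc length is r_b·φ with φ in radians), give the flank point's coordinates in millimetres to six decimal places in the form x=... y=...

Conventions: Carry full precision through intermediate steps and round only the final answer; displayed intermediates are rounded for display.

topology: single-mesh involute geometry — m = 3.213, N = 75
pitch radius r_p = m·N/2 = 3.213·75/2 = 120.487500
base radius r_b = r_p·cos α = 120.487500·cos 22.146° = 111.598689
roll angle φ = 3.176° = 0.05543166 rad
x = r_b·(cos φ + φ·sin φ) = 111.770010
y = r_b·(sin φ − φ·cos φ) = 0.006334

x=111.770010 y=0.006334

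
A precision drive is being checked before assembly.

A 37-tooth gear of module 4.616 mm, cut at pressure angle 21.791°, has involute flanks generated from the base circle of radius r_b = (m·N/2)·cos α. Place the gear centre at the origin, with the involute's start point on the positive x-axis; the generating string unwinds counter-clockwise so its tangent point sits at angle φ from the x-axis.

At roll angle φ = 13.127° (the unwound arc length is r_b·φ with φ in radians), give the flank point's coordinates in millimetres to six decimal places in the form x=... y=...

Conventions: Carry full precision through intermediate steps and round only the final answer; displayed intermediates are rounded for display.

recognized (one wheel, involute flank): single-mesh tooth geometry, m = 4.616, N = 37
pitch radius r_p = m·N/2 = 4.616·37/2 = 85.396000
base radius r_b = r_p·cos α = 85.396000·cos 21.791° = 79.293956
roll angle φ = 13.127° = 0.22910937 rad
x = r_b·(cos φ + φ·sin φ) = 81.347839
y = r_b·(sin φ − φ·cos φ) = 0.316203

x=81.347839 y=0.316203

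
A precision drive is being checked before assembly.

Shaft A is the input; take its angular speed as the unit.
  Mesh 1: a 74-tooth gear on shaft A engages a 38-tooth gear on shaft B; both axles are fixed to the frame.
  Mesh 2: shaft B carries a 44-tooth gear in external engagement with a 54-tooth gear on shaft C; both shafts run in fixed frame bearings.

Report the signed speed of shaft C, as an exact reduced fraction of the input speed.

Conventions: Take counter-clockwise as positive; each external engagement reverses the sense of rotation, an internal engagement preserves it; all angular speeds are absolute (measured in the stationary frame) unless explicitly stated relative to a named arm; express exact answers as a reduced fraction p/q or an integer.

2-mesh fixed-axis compound train (all bearings frame-fixed)
mesh 1 [74T→38T]: |ω|/ω_in = 1×74/38 = 37/19, sense flips to −
mesh 2 [44T→54T]: |ω|/ω_in = (37/19)×44/54 = 814/513, sense flips to +
signed output speed (× input speed) = 814/513

814/513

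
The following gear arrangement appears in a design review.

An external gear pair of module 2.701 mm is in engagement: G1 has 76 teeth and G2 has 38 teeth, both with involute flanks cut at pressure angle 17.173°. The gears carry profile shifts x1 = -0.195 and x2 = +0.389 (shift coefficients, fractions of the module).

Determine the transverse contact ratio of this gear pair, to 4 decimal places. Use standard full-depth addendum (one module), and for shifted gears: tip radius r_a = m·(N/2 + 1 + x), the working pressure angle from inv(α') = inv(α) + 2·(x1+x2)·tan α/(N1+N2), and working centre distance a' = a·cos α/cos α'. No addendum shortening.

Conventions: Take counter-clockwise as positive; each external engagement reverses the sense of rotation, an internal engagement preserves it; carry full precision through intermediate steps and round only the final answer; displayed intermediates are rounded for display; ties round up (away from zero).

single-mesh involute tooth geometry (76T engaging 38T at module 2.701)
base radii: r_b1 = 98.062152, r_b2 = 49.031076
tip radii: r_a1 = 104.812305, r_a2 = 55.070689
inv(α') = inv(17.173°) + 2·(-0.195+0.389)·tan α/(76+38) = 0.01036180  ⇒  α' = 17.78082°
a' = a·cos α / cos α' = 153.9570·cos 17.173°/cos 17.78082° = 154.472103
action lengths: √(r_a1²−r_b1²) = 37.005859, √(r_a2²−r_b2²) = 25.074576
base pitch p_b = π·m·cos α = 8.107140
CR = (37.005859 + 25.074576 − 154.472103·sin 17.78082°)/8.107140 = 1.838906
contact ratio ≈ 1.8389

1.8389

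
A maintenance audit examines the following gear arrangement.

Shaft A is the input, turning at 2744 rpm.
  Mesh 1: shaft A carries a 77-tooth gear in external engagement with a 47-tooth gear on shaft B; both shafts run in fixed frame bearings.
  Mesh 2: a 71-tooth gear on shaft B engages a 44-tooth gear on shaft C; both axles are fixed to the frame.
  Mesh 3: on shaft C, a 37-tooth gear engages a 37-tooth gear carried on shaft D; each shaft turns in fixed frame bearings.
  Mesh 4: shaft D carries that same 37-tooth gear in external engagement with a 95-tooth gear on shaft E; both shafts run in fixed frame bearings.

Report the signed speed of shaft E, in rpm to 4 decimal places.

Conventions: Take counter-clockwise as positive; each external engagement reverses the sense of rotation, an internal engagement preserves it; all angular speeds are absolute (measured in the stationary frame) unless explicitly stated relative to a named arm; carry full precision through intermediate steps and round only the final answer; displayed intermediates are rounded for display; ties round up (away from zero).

class = fixed-axis compound train [4 meshes; 4 ratios multiply, 4 sense flips]
mesh 1 [77T→47T]: ω = 2744.0000×77/47 = 4495.4894 rpm, sense flips to −
mesh 2 [71T→44T]: ω = 4495.4894×71/44 = 7254.0851 rpm, sense flips to +
mesh 3 [37T→37T]: ω = 7254.0851×37/37 = 7254.0851 rpm, sense flips to −
mesh 4 [37T→95T]: ω = 7254.0851×37/95 = 2825.2753 rpm, sense flips to +
signed output speed = +2825.2753 rpm

+2825.2753 rpm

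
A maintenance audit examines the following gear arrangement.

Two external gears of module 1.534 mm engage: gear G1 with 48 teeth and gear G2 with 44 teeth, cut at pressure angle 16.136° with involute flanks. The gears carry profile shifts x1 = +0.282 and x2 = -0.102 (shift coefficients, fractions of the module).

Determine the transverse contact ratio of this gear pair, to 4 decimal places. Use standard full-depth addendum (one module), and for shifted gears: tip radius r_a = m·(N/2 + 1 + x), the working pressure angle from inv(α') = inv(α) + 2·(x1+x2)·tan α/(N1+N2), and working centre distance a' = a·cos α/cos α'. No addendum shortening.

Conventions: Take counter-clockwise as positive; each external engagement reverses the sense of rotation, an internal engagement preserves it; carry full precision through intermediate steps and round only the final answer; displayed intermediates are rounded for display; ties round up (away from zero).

single-mesh involute tooth geometry (48T engaging 44T at module 1.534)
base radii: r_b1 = 35.365623, r_b2 = 32.418488
tip radii: r_a1 = 38.782588, r_a2 = 35.125532
inv(α') = inv(16.136°) + 2·(+0.282-0.102)·tan α/(48+44) = 0.00882173  ⇒  α' = 16.87460°
a' = a·cos α / cos α' = 70.5640·cos 16.136°/cos 16.87460° = 70.834060
action lengths: √(r_a1²−r_b1²) = 15.917343, √(r_a2²−r_b2²) = 13.522005
base pitch p_b = π·m·cos α = 4.629349
CR = (15.917343 + 13.522005 − 70.834060·sin 16.87460°)/4.629349 = 1.917716
contact ratio ≈ 1.9177

1.9177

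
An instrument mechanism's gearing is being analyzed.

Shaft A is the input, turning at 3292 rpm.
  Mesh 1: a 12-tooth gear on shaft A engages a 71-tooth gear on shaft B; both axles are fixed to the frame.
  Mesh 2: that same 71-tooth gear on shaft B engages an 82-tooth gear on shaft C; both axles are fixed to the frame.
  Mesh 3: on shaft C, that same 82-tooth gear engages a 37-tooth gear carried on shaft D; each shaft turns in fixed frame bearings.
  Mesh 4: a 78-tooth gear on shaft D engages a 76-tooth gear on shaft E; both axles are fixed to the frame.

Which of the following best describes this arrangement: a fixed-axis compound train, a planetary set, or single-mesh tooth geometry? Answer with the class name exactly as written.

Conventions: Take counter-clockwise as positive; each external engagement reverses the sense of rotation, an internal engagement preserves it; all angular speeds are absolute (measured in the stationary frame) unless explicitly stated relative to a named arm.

fixed-axis compound train

topology: fixed-axis compound train — 4 meshes, A→E
classification: fixed-axis compound train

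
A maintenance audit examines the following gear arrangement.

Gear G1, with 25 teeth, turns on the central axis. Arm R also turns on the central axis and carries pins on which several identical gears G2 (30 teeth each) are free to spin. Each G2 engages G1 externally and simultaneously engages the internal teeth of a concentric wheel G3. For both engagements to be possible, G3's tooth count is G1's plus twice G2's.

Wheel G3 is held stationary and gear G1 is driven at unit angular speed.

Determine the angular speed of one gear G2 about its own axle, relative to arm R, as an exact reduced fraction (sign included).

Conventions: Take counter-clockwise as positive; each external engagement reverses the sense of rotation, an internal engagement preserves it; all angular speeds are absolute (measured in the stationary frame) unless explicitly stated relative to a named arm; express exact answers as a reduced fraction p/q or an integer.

class = planetary set [G3 = 25+2·30 = 85; Willis about the carrier]
ring teeth: 25 + 2·30 = 85
25(ω_sun−ω_arm) = −85(ω_ring−ω_arm),  ω_ring = 0, ω_sun = 1
25(1−ω_arm) = −85(0−ω_arm)  ⇒  110·ω_arm = 25  ⇒  ω_arm = 5/22
sun–planet mesh: 25·(1−5/22) = −30·(ω_p−ω_arm)  ⇒  ω_p−ω_arm = -85/132
exact speed ratio = -85/132

-85/132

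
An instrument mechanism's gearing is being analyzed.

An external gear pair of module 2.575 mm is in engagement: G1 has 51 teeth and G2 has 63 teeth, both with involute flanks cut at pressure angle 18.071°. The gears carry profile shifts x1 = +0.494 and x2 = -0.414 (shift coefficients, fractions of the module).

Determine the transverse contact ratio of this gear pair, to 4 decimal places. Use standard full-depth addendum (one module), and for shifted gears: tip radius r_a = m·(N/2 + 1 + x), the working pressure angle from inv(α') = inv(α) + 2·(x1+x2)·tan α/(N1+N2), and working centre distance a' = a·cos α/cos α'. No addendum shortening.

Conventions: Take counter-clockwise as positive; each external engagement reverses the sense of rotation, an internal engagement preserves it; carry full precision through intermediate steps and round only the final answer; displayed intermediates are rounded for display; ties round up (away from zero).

single-mesh involute tooth geometry (51T engaging 63T at module 2.575)
base radii: r_b1 = 62.423556, r_b2 = 77.111452
tip radii: r_a1 = 69.509550, r_a2 = 82.621450
inv(α') = inv(18.071°) + 2·(+0.494-0.414)·tan α/(51+63) = 0.01134976  ⇒  α' = 18.31394°
a' = a·cos α / cos α' = 146.7750·cos 18.071°/cos 18.31394° = 146.979667
action lengths: √(r_a1²−r_b1²) = 30.575761, √(r_a2²−r_b2²) = 29.666950
base pitch p_b = π·m·cos α = 7.690564
CR = (30.575761 + 29.666950 − 146.979667·sin 18.31394°)/7.690564 = 1.827987
contact ratio ≈ 1.8280

1.8280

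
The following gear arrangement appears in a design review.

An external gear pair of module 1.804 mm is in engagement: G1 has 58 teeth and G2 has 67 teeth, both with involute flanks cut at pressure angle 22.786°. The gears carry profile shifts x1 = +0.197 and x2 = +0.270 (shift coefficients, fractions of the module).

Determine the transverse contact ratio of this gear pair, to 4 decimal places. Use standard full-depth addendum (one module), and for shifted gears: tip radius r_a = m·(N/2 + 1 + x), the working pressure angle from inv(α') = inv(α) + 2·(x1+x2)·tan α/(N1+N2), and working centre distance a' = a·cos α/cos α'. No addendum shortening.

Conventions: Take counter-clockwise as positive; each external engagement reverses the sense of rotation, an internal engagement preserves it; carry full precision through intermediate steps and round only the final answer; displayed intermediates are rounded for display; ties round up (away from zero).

topology: single-mesh involute geometry — m = 1.804, 58T/67T pair
base radii: r_b1 = 48.233145, r_b2 = 55.717598
tip radii: r_a1 = 54.475388, r_a2 = 62.725080
inv(α') = inv(22.786°) + 2·(+0.197+0.270)·tan α/(58+67) = 0.02552187  ⇒  α' = 23.75800°
a' = a·cos α / cos α' = 112.7500·cos 22.786°/cos 23.75800° = 113.575686
action lengths: √(r_a1²−r_b1²) = 25.320577, √(r_a2²−r_b2²) = 28.809458
base pitch p_b = π·m·cos α = 5.225134
CR = (25.320577 + 28.809458 − 113.575686·sin 23.75800°)/5.225134 = 1.602503
contact ratio ≈ 1.6025

1.6025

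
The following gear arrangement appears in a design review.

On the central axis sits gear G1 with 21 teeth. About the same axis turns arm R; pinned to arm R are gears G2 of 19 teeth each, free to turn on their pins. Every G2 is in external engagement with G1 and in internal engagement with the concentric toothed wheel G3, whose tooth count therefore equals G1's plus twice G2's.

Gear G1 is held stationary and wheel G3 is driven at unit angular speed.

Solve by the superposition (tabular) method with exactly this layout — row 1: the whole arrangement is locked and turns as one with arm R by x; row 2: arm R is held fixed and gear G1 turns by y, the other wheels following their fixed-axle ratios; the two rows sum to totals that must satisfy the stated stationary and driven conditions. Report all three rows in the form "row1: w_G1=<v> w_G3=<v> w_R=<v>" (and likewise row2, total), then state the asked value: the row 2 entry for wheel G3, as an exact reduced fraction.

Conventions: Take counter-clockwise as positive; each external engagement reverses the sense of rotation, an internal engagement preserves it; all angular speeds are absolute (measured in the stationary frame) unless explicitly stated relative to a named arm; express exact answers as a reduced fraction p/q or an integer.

row1: w_G1=59/80 w_G3=59/80 w_R=59/80
row2: w_G1=-59/80 w_G3=21/80 w_R=0
total: w_G1=0 w_G3=1 w_R=59/80
asked value: 21/80

planetary set (21T centre, 19T on arm, 59T internal) — Willis relation
superposition row 1 [locked train]: every member turns x
superposition row 2 [arm held]: sun y, ring −(21/59)·y, arm 0
boundary: total ω_sun = x + y = 0 and total ω_ring = x − (21/59)·y = 1  ⇒  y = -59/80, x = 59/80
row 2 ring = −(21/59)·(-59/80) = 21/80
totals (row 1 + row 2): sun 59/80 + (-59/80) = 0, ring 59/80 + 21/80 = 1, arm 59/80 + 0 = 59/80
asked cell (row2, ring) = 21/80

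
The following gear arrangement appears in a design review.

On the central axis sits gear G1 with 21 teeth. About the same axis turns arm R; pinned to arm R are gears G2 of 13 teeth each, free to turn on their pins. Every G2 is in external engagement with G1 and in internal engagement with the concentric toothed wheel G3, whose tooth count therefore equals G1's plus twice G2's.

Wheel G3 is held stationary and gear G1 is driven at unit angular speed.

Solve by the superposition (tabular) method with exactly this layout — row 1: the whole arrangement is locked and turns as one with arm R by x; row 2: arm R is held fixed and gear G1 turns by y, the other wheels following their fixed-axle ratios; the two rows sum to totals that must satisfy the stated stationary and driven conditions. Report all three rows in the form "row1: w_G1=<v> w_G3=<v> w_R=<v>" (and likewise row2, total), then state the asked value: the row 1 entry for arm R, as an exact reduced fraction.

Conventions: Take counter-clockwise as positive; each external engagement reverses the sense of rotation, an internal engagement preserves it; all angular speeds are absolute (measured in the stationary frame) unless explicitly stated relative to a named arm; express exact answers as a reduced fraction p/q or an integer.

row1: w_G1=21/68 w_G3=21/68 w_R=21/68
row2: w_G1=47/68 w_G3=-21/68 w_R=0
total: w_G1=1 w_G3=0 w_R=21/68
asked value: 21/68

recognized (axles ride arm R): planetary set, 21/13/47 teeth
row 1 (train locked, turned with arm): all members turn x
row 2: sun turns y, ring = −(21/47)·y, arm 0
boundary: total ω_ring = x − (21/47)·y = 0 and total ω_sun = x + y = 1  ⇒  y = 47/68, x = 21/68
row 2 ring = −(21/47)·47/68 = -21/68
totals (row 1 + row 2): sun 21/68 + 47/68 = 1, ring 21/68 + (-21/68) = 0, arm 21/68 + 0 = 21/68
asked cell (row1, arm) = 21/68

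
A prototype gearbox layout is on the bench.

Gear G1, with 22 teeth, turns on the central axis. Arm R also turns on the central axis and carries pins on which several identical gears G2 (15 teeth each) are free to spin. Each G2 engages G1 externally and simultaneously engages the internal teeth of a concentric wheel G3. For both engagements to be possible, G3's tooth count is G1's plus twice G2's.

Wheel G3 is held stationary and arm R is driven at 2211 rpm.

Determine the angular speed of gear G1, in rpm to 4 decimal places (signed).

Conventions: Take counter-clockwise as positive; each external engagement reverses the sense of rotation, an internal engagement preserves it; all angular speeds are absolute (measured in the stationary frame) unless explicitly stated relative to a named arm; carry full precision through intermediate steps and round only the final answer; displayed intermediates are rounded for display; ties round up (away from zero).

+7437.0000 rpm

recognized (axles ride arm R): planetary set, 22/15/52 teeth
normalise by the input: solve with ω_arm = 1, then scale by 2211 rpm
ring teeth: 22 + 2·15 = 52
22(ω_sun−ω_arm) = −52(ω_ring−ω_arm),  ω_ring = 0, ω_arm = 1
ω_sun = 1 − (52/22)(0−1) = 37/11
scale: ω_sun = 37/11 × 2211 rpm = +7437.0000 rpm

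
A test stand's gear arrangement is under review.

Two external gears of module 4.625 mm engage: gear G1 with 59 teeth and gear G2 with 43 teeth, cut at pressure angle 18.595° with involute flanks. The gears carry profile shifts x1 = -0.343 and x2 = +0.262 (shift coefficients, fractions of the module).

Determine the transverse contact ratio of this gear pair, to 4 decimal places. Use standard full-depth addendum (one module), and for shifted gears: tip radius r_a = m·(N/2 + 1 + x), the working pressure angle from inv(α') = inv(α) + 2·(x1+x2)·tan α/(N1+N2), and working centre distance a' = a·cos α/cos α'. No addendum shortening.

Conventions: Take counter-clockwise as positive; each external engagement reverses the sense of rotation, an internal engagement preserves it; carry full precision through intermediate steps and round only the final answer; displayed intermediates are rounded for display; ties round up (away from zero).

single-mesh involute tooth geometry (59T engaging 43T at module 4.625)
base radii: r_b1 = 129.314950, r_b2 = 94.246489
tip radii: r_a1 = 139.476125, r_a2 = 105.274250
inv(α') = inv(18.595°) + 2·(-0.343+0.262)·tan α/(59+43) = 0.01136171  ⇒  α' = 18.32019°
a' = a·cos α / cos α' = 235.8750·cos 18.595°/cos 18.32019° = 235.497692
action lengths: √(r_a1²−r_b1²) = 52.261202, √(r_a2²−r_b2²) = 46.907005
base pitch p_b = π·m·cos α = 13.771352
CR = (52.261202 + 46.907005 − 235.497692·sin 18.32019°)/13.771352 = 1.825886
contact ratio ≈ 1.8259

1.8259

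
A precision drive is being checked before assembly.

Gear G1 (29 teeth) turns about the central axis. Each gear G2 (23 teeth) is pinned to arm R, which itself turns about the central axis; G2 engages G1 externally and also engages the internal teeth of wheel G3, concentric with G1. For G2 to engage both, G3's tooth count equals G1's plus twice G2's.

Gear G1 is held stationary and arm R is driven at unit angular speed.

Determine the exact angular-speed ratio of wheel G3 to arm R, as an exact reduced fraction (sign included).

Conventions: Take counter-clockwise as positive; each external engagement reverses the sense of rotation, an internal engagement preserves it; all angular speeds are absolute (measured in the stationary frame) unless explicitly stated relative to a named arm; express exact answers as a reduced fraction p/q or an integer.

recognized (axles ride arm R): planetary set, 29/23/75 teeth
ring teeth: 29 + 2·23 = 75
29(ω_sun−ω_arm) = −75(ω_ring−ω_arm),  ω_sun = 0, ω_arm = 1
ω_ring = 1 − (29/75)(0−1) = 104/75
ω_out/ω_in = 104/75

104/75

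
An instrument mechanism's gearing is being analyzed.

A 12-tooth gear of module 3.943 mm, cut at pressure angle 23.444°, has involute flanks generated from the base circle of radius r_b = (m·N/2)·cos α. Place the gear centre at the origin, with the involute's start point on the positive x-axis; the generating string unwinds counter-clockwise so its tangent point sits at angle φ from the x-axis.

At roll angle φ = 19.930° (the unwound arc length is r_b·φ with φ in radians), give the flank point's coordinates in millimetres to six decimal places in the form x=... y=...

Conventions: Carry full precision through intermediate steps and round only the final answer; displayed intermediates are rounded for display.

x=22.978668 y=0.300835

recognized (one wheel, involute flank): single-mesh tooth geometry, m = 3.943, N = 12
pitch radius r_p = m·N/2 = 3.943·12/2 = 23.658000
base radius r_b = r_p·cos α = 23.658000·cos 23.444° = 21.705017
roll angle φ = 19.930° = 0.34784412 rad
x = r_b·(cos φ + φ·sin φ) = 22.978668
y = r_b·(sin φ − φ·cos φ) = 0.300835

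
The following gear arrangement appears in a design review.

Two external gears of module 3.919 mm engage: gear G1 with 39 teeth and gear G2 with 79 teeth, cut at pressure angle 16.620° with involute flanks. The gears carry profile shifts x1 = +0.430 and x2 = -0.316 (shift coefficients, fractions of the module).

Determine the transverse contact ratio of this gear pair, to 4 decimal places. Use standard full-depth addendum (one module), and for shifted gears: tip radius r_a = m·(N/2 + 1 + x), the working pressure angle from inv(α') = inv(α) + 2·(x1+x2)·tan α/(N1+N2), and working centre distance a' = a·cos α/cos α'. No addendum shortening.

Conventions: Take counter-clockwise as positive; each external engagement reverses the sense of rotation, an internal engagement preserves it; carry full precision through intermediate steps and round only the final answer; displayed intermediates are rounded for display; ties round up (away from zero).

1.8803

single-mesh involute tooth geometry (39T engaging 79T at module 3.919)
base radii: r_b1 = 73.227865, r_b2 = 148.333367
tip radii: r_a1 = 82.024670, r_a2 = 157.481096
inv(α') = inv(16.620°) + 2·(+0.430-0.316)·tan α/(39+79) = 0.00899610  ⇒  α' = 16.98245°
a' = a·cos α / cos α' = 231.2210·cos 16.620°/cos 16.98245° = 231.663065
action lengths: √(r_a1²−r_b1²) = 36.955734, √(r_a2²−r_b2²) = 52.891471
base pitch p_b = π·m·cos α = 11.797545
CR = (36.955734 + 52.891471 − 231.663065·sin 16.98245°)/11.797545 = 1.880337
contact ratio ≈ 1.8803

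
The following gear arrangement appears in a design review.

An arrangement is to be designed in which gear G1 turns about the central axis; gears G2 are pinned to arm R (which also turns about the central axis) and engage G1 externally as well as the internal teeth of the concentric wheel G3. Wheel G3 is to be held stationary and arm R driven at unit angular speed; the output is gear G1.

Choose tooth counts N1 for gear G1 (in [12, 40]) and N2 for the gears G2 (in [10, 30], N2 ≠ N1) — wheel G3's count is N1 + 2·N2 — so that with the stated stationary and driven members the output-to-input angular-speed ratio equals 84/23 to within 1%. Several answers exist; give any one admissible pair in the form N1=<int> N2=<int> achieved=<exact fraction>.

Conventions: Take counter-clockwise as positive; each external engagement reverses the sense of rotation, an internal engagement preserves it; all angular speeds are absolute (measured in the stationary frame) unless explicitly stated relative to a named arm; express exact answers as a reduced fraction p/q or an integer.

class = planetary set [ratio 84/23 wanted; Willis about the carrier]
Willis with ω_ring = 0: ω_sun/ω_arm = (N1+N3)/N1; set equal to 84/23  ⇒  N3/N1 = 84/23 − 1 = 61/23
N3 = N1 + 2·N2  ⇒  N2/N1 = (N3/N1 − 1)/2 = (61/23 − 1)/2 = 19/23
smallest multiple with N1 ≥ 12 and N2 ≥ 10: k = 1  ⇒  N1 = 1·23 = 23, N2 = 1·19 = 19 (N1 ≤ 40, N2 ≤ 30, N2 ≠ N1 ✓), N3 = 23 + 2·19 = 61
check: (N1+N3)/N1 with N1 = 23, N3 = 61 gives 84/23; |achieved − target| = 0 ≤ 21/575 ✓

N1=23 N2=19 achieved=84/23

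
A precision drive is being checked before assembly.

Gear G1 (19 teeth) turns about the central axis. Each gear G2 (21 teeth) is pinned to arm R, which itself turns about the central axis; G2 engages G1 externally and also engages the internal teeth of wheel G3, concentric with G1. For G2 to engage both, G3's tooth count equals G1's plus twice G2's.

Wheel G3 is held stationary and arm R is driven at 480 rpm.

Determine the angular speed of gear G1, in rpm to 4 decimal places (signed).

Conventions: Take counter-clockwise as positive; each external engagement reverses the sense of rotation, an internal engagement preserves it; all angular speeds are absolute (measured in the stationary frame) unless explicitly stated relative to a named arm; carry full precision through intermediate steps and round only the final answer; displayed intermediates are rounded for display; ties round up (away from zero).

recognized (axles ride arm R): planetary set, 19/21/61 teeth
normalise by the input: solve with ω_arm = 1, then scale by 480 rpm
ring teeth: 19 + 2·21 = 61
19(ω_sun−ω_arm) = −61(ω_ring−ω_arm),  ω_ring = 0, ω_arm = 1
ω_sun = 1 − (61/19)(0−1) = 80/19
scale: ω_sun = 80/19 × 480 rpm = +2021.0526 rpm

+2021.0526 rpm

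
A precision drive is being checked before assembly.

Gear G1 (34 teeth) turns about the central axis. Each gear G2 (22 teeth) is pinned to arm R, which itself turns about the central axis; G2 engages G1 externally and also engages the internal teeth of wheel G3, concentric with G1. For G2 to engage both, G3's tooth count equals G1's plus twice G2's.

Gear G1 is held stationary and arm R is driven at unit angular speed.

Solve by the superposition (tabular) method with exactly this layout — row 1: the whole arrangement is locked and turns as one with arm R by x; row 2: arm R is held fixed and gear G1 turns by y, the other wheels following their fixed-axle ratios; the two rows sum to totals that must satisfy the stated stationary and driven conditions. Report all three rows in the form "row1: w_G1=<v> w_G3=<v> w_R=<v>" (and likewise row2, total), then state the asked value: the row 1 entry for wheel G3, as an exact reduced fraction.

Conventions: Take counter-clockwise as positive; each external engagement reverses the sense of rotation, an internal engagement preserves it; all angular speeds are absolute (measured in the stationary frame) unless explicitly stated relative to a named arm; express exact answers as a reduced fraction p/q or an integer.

class = planetary set [G3 = 34+2·22 = 78; Willis about the carrier]
superposition row 1 [locked train]: every member turns x
row 2: sun turns y, ring = −(34/78)·y, arm 0
boundary: total ω_sun = x + y = 0 and total ω_arm = x = 1  ⇒  y = -1, x = 1
row 2 ring = −(34/78)·(-1) = 17/39
totals (row 1 + row 2): sun 1 + (-1) = 0, ring 1 + 17/39 = 56/39, arm 1 + 0 = 1
asked cell (row1, ring) = 1

row1: w_G1=1 w_G3=1 w_R=1
row2: w_G1=-1 w_G3=17/39 w_R=0
total: w_G1=0 w_G3=56/39 w_R=1
asked value: 1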